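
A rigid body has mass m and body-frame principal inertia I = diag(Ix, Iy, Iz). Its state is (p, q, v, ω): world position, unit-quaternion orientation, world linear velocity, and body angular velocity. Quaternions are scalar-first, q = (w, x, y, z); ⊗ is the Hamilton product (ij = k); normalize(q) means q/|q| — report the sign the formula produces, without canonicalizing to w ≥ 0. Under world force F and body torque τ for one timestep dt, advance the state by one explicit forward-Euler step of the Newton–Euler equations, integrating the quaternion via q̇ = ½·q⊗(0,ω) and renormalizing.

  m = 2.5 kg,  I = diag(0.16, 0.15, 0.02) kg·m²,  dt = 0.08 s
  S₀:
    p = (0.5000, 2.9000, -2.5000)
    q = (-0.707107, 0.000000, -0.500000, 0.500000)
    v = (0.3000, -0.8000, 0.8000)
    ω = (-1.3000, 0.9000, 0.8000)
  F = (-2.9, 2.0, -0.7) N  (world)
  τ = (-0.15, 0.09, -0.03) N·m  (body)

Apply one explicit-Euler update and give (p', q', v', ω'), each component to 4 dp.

p' = (0.5240, 2.8360, -2.4360)
q' = (-0.7033, 0.0028, -0.5501, 0.4502)
v' = (0.2072, -0.7360, 0.7776)
ω' = (-1.3282, 1.0257, 0.6332)

p + v·dt = (0.5240, 2.8360, -2.4360)
v + (F/m)dt = (0.2072, -0.7360, 0.7776)
gyro term ω×Iω = (-0.0936, -0.1456, 0.0117)
α = I⁻¹(τ − ω×Iω) = (-0.3525, 1.5707, -2.0850)
ω + α·dt = (-1.3282, 1.0257, 0.6332)
q⊗(0,ω) = (0.0500000, 0.0692391, -1.2863963, -1.2156856)
q + ½dt·q⊗(0,ω), renormalized = (-0.7033, 0.0028, -0.5501, 0.4502)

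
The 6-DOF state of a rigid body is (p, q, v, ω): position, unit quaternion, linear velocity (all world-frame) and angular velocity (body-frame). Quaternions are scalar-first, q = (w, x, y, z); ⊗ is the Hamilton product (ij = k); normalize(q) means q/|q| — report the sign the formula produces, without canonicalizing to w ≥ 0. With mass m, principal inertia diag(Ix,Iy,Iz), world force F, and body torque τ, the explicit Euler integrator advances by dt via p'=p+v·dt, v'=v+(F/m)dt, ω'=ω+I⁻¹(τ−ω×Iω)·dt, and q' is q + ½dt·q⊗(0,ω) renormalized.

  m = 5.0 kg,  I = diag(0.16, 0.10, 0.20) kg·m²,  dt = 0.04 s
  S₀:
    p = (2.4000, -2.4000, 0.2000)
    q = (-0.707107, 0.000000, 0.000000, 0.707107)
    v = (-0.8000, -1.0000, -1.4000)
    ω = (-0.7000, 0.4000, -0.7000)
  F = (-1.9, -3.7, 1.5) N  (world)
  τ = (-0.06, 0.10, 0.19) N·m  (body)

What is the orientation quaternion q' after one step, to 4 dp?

Hamilton product q⊗(0,ω) = (0.4949749, 0.2121321, -0.7778177, 0.4949749)
updated quaternion q' = (-0.6970, 0.0042, -0.0156, 0.7168)

q' = (-0.6970, 0.0042, -0.0156, 0.7168)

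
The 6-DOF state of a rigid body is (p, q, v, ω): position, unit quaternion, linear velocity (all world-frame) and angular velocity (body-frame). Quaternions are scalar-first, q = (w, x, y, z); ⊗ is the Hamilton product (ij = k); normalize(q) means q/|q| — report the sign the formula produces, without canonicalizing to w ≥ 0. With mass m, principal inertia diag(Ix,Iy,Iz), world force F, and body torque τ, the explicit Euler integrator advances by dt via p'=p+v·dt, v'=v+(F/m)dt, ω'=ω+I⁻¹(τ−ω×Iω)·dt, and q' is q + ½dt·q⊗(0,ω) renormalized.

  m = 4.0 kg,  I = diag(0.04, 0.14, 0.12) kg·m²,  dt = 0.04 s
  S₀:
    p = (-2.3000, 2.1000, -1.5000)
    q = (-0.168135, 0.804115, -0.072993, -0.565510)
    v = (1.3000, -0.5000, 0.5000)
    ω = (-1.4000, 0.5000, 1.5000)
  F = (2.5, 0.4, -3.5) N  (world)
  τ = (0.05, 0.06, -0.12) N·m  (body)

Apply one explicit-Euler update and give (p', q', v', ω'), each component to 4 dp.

precession coupling ω×(Iω) = (-0.0150, 0.1680, -0.0700)
α = I⁻¹(τ − ω×Iω) = (1.6250, -0.7714, -0.4167)
new body rate ω' = (-1.3350, 0.4691, 1.4833)
q⊗(0,ω) = (2.0105225, 0.4086545, -0.4985260, 0.0476648)
updated quaternion q' = (-0.1278, 0.8116, -0.0829, -0.5641)
linear accel F/m = (0.6250, 0.1000, -0.8750)
p + v·dt = (-2.2480, 2.0800, -1.4800)
new velocity v' = (1.3250, -0.4960, 0.4650)

p' = (-2.2480, 2.0800, -1.4800)
q' = (-0.1278, 0.8116, -0.0829, -0.5641)
v' = (1.3250, -0.4960, 0.4650)
ω' = (-1.3350, 0.4691, 1.4833)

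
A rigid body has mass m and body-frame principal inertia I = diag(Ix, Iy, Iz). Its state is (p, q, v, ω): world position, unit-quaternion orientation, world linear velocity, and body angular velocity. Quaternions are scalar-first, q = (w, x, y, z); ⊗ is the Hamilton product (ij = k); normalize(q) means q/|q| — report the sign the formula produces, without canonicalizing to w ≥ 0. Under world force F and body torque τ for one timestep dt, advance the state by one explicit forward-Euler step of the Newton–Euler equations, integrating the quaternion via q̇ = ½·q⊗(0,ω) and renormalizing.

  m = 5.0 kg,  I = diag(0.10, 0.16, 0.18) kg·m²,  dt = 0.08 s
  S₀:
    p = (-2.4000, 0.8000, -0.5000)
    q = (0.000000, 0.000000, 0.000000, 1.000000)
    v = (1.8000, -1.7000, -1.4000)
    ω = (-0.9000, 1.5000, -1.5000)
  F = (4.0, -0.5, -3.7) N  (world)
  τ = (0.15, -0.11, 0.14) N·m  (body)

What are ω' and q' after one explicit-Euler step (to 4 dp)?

ω' = (-0.7440, 1.4990, -1.4018)
q' = (0.0597, -0.0597, -0.0358, 0.9958)

(τ − ω×Iω)/I = (1.9500, -0.0125, 1.2278)
ω + α·dt = (-0.7440, 1.4990, -1.4018)
Hamilton product q⊗(0,ω) = (1.5000000, -1.5000000, -0.9000000, 0.0000000)
q + ½dt·q⊗(0,ω), renormalized = (0.0597, -0.0597, -0.0358, 0.9958)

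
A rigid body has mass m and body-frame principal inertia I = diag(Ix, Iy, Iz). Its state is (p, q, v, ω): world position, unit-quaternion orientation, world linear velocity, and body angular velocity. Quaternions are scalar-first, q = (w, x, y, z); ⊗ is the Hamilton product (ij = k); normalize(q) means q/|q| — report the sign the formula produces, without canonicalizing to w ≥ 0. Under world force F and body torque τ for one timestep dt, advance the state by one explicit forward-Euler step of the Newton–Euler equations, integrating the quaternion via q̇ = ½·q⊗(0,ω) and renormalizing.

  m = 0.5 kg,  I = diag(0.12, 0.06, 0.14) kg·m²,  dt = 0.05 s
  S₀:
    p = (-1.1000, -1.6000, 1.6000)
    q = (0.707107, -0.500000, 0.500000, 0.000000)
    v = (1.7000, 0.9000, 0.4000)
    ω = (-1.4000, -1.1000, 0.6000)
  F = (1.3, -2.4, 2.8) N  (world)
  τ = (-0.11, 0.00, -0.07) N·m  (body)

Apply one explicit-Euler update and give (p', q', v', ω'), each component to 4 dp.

p + v·dt = (-1.0150, -1.5550, 1.6200)
v' = v + a·dt = (1.8300, 0.6600, 0.6800)
angular accel α = (-0.4767, -0.2800, 0.1600)
new body rate ω' = (-1.4238, -1.1140, 0.6080)
2q̇ = q⊗(0,ω) = (-0.1500000, -0.6899498, -0.4778177, 1.6742642)
updated quaternion q' = (0.7026, -0.5167, 0.4875, 0.0418)

p' = (-1.0150, -1.5550, 1.6200)
q' = (0.7026, -0.5167, 0.4875, 0.0418)
v' = (1.8300, 0.6600, 0.6800)
ω' = (-1.4238, -1.1140, 0.6080)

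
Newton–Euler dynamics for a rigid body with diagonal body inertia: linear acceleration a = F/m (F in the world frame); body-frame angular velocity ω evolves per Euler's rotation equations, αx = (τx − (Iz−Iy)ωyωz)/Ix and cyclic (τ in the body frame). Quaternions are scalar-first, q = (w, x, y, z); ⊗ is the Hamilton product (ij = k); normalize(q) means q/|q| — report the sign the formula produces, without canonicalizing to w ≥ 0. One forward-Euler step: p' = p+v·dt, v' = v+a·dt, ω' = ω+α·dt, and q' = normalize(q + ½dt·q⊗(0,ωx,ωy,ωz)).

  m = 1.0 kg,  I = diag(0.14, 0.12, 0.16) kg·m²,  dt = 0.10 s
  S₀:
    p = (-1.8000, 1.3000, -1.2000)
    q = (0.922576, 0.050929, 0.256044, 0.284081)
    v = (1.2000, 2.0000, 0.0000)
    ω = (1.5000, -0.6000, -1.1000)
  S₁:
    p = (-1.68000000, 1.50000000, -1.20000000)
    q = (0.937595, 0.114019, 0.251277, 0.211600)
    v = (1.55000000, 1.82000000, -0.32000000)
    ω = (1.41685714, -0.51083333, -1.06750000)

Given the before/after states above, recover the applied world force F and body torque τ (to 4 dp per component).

F = (3.5000, -1.8000, -3.2000)
τ = (-0.0900, 0.1400, 0.0700)

Δv = v₁−v₀ = (0.35000000, -0.18000000, -0.32000000)
F = m·Δv/dt = (3.5000, -1.8000, -3.2000)
Δω = ω₁−ω₀ = (-0.08314286, 0.08916667, 0.03250000)
precession coupling = (0.0264, 0.0330, 0.0180)
I·α + gyro = (-0.0900, 0.1400, 0.0700)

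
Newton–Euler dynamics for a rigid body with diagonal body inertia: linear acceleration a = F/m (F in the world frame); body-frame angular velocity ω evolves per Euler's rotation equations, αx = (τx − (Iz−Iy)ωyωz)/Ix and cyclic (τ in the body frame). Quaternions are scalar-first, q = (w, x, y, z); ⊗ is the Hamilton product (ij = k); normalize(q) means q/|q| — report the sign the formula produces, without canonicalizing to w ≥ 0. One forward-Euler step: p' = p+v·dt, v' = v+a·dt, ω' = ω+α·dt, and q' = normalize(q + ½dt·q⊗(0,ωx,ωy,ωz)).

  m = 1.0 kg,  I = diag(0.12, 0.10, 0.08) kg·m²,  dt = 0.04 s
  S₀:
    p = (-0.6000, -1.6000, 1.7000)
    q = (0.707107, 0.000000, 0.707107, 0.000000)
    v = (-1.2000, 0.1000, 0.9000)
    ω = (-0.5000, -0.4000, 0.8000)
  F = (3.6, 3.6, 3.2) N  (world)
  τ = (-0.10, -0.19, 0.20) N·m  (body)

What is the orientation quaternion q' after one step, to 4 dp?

q' = (0.7126, 0.0042, 0.7013, 0.0184)

2q̇ = q⊗(0,ω) = (0.2828428, 0.2121321, -0.2828428, 0.9192391)
q' = normalize(q + ½dt·q⊗(0,ω)) = (0.7126, 0.0042, 0.7013, 0.0184)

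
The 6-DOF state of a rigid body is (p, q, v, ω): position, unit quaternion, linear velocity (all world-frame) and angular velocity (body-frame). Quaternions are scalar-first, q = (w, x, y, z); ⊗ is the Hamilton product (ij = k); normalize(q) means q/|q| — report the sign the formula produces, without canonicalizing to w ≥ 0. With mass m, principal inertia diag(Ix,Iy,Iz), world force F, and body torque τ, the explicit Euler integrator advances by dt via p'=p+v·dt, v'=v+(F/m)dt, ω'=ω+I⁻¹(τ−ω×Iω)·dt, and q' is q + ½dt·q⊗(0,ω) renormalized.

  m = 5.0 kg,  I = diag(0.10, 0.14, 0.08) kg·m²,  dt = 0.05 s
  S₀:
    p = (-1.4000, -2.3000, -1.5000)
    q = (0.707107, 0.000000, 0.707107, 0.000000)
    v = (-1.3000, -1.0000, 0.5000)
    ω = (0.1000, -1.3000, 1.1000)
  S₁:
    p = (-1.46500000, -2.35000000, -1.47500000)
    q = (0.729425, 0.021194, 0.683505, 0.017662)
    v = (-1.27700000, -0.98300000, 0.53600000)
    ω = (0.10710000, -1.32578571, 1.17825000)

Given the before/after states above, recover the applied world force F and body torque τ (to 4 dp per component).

F = (2.3000, 1.7000, 3.6000)
τ = (0.1000, -0.0700, 0.1200)

v₁ − v₀ = (0.02300000, 0.01700000, 0.03600000)
m·(v₁−v₀)/dt = (2.3000, 1.7000, 3.6000)
ω₁ − ω₀ = (0.00710000, -0.02578571, 0.07825000)
precession coupling = (0.0858, 0.0022, -0.0052)
applied torque τ = (0.1000, -0.0700, 0.1200)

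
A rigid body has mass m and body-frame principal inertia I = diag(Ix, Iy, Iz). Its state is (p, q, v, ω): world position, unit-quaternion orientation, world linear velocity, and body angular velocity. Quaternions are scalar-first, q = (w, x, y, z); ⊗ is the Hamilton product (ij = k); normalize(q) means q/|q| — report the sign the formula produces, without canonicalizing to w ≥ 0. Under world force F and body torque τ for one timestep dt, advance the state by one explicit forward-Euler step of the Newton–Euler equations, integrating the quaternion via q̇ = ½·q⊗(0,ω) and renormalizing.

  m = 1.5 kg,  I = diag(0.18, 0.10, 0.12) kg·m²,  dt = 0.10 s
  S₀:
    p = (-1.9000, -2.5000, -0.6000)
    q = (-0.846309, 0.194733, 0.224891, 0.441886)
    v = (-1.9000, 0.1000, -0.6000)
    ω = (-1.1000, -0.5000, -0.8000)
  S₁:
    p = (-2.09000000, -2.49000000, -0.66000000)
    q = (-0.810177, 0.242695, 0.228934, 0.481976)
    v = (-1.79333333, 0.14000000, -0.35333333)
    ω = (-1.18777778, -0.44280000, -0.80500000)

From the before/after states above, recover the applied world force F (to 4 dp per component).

F = (1.6000, 0.6000, 3.7000)

Δv = v₁−v₀ = (0.10666667, 0.04000000, 0.24666667)
m·(v₁−v₀)/dt = (1.6000, 0.6000, 3.7000)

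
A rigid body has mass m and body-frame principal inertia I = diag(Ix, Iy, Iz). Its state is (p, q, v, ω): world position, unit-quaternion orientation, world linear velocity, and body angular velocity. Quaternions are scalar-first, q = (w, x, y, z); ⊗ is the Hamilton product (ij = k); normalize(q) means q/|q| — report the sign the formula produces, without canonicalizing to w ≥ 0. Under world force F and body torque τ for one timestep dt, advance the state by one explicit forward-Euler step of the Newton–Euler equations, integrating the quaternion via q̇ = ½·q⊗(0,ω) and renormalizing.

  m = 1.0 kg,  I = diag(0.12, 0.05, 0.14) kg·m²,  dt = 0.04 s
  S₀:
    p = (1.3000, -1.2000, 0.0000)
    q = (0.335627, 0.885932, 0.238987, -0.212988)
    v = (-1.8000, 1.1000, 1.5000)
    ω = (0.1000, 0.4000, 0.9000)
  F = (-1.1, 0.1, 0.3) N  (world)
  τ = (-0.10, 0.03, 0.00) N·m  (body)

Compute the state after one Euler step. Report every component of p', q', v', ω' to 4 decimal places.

p' = (1.2280, -1.1560, 0.0600)
q' = (0.3357, 0.8924, 0.2253, -0.2003)
v' = (-1.8440, 1.1040, 1.5120)
ω' = (0.0559, 0.4254, 0.9008)

p + v·dt = (1.2280, -1.1560, 0.0600)
new velocity v' = (-1.8440, 1.1040, 1.5120)
precession coupling ω×(Iω) = (0.0324, -0.0018, -0.0028)
α = I⁻¹(τ − ω×Iω) = (-1.1033, 0.6360, 0.0200)
new body rate ω' = (0.0559, 0.4254, 0.9008)
2q̇ = q⊗(0,ω) = (0.0075012, 0.3338462, -0.6843868, 0.6325384)
q + ½dt·q⊗(0,ω), renormalized = (0.3357, 0.8924, 0.2253, -0.2003)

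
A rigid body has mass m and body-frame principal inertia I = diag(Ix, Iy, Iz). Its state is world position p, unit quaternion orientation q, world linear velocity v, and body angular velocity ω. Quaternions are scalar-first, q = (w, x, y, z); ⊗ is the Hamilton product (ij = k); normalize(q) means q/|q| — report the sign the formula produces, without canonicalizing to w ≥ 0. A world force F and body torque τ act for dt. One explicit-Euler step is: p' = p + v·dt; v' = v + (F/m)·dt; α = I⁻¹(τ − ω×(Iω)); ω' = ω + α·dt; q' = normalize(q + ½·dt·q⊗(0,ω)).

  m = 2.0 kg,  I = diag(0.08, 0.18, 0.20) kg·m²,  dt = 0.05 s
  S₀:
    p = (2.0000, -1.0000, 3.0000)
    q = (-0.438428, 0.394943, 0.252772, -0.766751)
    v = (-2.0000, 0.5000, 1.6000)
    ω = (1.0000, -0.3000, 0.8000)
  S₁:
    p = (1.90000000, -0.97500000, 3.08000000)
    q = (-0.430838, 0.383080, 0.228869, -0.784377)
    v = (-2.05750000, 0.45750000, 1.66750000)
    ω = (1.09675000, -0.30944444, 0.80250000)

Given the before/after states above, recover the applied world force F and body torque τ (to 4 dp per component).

F = (-2.3000, -1.7000, 2.7000)
τ = (0.1500, -0.1300, -0.0200)

ω₁ − ω₀ = (0.09675000, -0.00944444, 0.00250000)
τ = I·(Δω/dt) + ω₀×(Iω₀) = (0.1500, -0.1300, -0.0200)
v₁ − v₀ = (-0.05750000, -0.04250000, 0.06750000)
m·(v₁−v₀)/dt = (-2.3000, -1.7000, 2.7000)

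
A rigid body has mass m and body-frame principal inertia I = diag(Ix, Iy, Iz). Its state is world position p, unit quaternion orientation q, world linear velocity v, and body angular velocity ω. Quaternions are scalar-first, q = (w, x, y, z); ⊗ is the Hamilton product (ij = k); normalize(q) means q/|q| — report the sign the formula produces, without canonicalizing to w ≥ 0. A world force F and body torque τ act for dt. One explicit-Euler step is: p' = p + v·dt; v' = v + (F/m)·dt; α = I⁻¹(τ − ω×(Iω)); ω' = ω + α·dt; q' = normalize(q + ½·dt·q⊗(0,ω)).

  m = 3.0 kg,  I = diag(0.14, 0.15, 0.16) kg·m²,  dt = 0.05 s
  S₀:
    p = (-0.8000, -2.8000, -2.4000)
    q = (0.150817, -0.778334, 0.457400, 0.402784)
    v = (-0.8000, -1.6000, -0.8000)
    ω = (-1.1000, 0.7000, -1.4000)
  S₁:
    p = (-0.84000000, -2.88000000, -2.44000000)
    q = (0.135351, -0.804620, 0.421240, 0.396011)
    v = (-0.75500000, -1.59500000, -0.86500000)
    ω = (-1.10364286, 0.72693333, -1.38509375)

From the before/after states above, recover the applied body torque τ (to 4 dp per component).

τ = (-0.0200, 0.0500, 0.0400)

ω₁ − ω₀ = (-0.00364286, 0.02693333, 0.01490625)
ω₀×(Iω₀) = (-0.0098, -0.0308, -0.0077)
applied torque τ = (-0.0200, 0.0500, 0.0400)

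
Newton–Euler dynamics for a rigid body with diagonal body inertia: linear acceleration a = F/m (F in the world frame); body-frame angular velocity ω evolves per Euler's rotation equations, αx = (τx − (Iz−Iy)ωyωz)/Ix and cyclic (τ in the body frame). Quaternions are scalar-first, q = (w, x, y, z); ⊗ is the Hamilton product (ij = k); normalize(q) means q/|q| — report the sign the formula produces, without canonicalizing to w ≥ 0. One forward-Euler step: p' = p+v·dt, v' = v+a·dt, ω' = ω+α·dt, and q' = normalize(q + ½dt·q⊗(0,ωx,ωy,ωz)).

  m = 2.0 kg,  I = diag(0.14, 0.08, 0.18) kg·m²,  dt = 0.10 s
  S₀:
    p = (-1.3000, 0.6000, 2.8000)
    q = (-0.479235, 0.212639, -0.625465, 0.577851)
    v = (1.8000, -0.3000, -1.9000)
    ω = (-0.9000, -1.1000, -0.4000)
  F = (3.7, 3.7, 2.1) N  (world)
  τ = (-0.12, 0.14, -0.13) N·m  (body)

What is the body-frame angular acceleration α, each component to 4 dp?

precession coupling ω×(Iω) = (0.0440, -0.0144, -0.0594)
(τ − ω×Iω)/I = (-1.1714, 1.9300, -0.3922)

α = (-1.1714, 1.9300, -0.3922)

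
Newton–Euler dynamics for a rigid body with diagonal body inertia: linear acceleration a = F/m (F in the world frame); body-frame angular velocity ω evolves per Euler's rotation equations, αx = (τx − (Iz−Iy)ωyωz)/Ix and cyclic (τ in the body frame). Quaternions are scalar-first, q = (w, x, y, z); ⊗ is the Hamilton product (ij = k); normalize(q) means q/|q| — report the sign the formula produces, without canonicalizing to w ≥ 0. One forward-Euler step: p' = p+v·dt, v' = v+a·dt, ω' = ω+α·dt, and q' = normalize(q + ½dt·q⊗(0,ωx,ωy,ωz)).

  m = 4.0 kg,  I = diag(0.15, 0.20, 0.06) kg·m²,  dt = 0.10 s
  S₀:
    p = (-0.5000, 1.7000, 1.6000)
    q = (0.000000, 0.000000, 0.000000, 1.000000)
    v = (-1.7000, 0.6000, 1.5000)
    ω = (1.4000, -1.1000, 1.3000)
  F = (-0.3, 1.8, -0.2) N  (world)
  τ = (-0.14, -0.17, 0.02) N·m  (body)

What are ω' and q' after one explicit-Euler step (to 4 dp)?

ω' = (1.1732, -1.2669, 1.4617)
q' = (-0.0646, 0.0547, 0.0696, 0.9940)

gyro term ω×Iω = (0.2002, 0.1638, -0.0770)
α = I⁻¹(τ − ω×Iω) = (-2.2680, -1.6690, 1.6167)
new body rate ω' = (1.1732, -1.2669, 1.4617)
q⊗(0,ω) = (-1.3000000, 1.1000000, 1.4000000, 0.0000000)
updated quaternion q' = (-0.0646, 0.0547, 0.0696, 0.9940)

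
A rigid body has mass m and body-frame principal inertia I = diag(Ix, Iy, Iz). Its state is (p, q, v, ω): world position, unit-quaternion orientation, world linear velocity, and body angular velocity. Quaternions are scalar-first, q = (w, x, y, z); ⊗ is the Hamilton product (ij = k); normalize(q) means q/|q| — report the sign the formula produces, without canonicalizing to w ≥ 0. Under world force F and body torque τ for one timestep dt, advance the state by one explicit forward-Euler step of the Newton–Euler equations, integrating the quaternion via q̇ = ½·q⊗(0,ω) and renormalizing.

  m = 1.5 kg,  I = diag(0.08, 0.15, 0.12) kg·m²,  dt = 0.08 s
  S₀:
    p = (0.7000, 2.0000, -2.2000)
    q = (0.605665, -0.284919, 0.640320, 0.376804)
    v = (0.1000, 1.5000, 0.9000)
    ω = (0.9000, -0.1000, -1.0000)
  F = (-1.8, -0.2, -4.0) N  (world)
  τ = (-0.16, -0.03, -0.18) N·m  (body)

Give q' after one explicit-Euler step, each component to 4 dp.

q⊗(0,ω) = (0.6972631, -0.0575411, -0.0063619, -1.1534611)
q' = normalize(q + ½dt·q⊗(0,ω)) = (0.6326, -0.2868, 0.6391, 0.3302)

q' = (0.6326, -0.2868, 0.6391, 0.3302)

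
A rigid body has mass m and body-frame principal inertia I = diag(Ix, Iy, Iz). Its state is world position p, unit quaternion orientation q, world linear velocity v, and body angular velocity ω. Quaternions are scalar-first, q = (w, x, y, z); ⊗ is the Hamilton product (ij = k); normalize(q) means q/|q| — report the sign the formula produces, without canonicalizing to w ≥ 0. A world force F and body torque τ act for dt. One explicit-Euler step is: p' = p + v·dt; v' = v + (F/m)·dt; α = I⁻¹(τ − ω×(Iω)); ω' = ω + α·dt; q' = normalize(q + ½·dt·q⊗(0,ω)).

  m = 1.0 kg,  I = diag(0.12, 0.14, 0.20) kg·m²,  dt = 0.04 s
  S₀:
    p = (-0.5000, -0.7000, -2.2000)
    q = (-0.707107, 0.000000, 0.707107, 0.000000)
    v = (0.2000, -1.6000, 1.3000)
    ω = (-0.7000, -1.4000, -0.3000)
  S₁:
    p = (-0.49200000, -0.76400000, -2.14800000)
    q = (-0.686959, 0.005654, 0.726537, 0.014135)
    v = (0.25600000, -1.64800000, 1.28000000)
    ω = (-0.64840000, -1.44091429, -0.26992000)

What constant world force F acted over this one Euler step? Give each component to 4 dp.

F = (1.4000, -1.2000, -0.5000)

Δv = v₁−v₀ = (0.05600000, -0.04800000, -0.02000000)
m·(v₁−v₀)/dt = (1.4000, -1.2000, -0.5000)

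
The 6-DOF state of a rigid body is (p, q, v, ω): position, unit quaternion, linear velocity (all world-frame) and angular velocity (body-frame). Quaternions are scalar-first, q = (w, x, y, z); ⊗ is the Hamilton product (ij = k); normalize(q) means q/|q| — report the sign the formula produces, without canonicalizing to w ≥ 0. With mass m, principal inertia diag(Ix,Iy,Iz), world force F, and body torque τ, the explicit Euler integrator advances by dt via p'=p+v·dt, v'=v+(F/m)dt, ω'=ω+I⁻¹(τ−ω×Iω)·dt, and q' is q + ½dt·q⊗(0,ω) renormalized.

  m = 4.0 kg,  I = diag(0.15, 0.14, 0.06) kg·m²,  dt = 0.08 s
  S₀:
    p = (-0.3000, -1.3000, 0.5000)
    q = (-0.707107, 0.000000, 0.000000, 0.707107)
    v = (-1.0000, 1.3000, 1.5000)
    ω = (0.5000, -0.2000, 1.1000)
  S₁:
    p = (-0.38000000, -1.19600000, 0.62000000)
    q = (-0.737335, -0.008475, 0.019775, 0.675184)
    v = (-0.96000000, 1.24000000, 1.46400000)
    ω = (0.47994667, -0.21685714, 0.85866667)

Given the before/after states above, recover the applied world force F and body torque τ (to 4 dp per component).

v₁ − v₀ = (0.04000000, -0.06000000, -0.03600000)
applied force F = (2.0000, -3.0000, -1.8000)
ω₁ − ω₀ = (-0.02005333, -0.01685714, -0.24133333)
τ = I·(Δω/dt) + ω₀×(Iω₀) = (-0.0200, 0.0200, -0.1800)

F = (2.0000, -3.0000, -1.8000)
τ = (-0.0200, 0.0200, -0.1800)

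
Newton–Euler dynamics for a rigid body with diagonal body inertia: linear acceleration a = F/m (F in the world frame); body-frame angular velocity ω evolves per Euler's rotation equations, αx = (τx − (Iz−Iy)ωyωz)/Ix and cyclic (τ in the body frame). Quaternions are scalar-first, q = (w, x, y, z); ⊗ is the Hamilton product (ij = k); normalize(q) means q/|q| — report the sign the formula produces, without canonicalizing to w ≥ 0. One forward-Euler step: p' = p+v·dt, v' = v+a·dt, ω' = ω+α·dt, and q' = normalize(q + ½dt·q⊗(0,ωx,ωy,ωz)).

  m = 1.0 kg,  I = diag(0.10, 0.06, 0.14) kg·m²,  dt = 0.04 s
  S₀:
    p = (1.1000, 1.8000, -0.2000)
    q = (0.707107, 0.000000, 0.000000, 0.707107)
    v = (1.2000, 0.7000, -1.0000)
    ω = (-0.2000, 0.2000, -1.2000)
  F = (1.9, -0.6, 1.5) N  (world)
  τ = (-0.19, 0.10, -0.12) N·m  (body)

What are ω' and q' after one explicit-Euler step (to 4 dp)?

angular accel α = (-1.7080, 1.8267, -0.8686)
new body rate ω' = (-0.2683, 0.2731, -1.2347)
2q̇ = q⊗(0,ω) = (0.8485284, -0.2828428, 0.0000000, -0.8485284)
q + ½dt·q⊗(0,ω), renormalized = (0.7239, -0.0057, 0.0000, 0.6899)

ω' = (-0.2683, 0.2731, -1.2347)
q' = (0.7239, -0.0057, 0.0000, 0.6899)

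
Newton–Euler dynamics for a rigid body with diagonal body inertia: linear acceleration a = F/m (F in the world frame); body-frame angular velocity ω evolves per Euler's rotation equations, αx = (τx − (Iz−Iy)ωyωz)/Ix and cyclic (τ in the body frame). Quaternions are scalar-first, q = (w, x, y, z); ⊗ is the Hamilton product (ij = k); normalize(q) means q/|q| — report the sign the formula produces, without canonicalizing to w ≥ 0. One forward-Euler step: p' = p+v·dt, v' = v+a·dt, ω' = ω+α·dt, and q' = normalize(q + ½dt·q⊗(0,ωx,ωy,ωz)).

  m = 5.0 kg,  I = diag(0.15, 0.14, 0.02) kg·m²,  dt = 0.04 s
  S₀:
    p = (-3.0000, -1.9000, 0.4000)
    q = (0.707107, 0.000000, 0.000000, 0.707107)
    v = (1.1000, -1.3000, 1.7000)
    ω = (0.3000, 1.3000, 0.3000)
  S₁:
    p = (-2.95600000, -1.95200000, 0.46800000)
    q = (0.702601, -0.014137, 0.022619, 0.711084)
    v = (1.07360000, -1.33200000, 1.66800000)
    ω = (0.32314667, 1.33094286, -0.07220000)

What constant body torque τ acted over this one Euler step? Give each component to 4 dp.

τ = (0.0400, 0.1200, -0.1900)

Δω = ω₁−ω₀ = (0.02314667, 0.03094286, -0.37220000)
τ = I·(Δω/dt) + ω₀×(Iω₀) = (0.0400, 0.1200, -0.1900)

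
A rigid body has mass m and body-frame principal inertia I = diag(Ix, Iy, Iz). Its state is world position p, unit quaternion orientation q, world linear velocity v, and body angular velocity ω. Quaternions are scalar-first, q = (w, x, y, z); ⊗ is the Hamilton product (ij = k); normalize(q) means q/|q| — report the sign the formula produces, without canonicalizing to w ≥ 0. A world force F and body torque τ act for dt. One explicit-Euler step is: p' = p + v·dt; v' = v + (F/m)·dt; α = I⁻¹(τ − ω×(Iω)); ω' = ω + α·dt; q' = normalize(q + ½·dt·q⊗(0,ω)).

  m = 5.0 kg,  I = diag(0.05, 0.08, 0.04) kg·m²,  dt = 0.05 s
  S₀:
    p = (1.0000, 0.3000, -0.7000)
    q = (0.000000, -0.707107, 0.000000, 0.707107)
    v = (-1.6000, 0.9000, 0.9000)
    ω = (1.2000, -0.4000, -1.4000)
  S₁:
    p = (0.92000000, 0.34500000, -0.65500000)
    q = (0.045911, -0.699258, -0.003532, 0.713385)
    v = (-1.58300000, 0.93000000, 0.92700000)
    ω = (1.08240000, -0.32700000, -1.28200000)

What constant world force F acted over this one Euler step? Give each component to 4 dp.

v₁ − v₀ = (0.01700000, 0.03000000, 0.02700000)
m·(v₁−v₀)/dt = (1.7000, 3.0000, 2.7000)

F = (1.7000, 3.0000, 2.7000)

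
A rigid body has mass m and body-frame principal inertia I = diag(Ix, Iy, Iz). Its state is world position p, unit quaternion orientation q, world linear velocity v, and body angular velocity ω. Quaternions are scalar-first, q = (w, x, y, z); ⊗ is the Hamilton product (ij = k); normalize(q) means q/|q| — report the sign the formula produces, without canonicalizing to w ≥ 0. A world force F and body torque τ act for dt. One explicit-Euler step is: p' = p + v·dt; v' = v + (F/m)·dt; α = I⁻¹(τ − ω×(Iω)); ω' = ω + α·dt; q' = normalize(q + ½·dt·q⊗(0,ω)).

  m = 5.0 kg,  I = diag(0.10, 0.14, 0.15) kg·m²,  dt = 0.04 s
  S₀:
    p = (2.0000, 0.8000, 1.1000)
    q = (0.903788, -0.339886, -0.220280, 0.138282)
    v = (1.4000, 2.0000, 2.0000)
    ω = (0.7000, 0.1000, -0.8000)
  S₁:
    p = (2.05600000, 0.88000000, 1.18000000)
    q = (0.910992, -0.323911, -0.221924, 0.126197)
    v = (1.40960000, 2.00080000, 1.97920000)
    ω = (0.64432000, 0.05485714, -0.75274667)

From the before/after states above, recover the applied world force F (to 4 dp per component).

Δv = v₁−v₀ = (0.00960000, 0.00080000, -0.02080000)
applied force F = (1.2000, 0.1000, -2.6000)

F = (1.2000, 0.1000, -2.6000)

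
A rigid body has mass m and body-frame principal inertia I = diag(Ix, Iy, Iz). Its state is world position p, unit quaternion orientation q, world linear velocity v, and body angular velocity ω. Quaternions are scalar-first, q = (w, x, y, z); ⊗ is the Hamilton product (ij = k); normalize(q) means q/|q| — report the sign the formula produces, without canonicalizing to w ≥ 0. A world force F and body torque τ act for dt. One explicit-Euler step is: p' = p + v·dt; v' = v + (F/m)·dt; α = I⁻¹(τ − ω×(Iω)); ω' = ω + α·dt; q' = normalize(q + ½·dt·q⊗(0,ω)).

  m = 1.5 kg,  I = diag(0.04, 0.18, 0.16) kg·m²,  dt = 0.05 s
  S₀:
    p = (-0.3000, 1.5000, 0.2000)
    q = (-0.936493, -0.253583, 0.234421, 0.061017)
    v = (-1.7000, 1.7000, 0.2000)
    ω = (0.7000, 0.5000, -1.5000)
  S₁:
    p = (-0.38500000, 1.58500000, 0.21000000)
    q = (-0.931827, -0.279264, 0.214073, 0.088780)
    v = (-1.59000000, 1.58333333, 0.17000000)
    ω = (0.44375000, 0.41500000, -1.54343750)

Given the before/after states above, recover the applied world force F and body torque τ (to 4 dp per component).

F = (3.3000, -3.5000, -0.9000)
τ = (-0.1900, -0.1800, -0.0900)

v₁ − v₀ = (0.11000000, -0.11666667, -0.03000000)
m·(v₁−v₀)/dt = (3.3000, -3.5000, -0.9000)
rate change Δω = (-0.25625000, -0.08500000, -0.04343750)
gyro term ω₀×Iω₀ = (0.0150, 0.1260, 0.0490)
τ = I·(Δω/dt) + ω₀×(Iω₀) = (-0.1900, -0.1800, -0.0900)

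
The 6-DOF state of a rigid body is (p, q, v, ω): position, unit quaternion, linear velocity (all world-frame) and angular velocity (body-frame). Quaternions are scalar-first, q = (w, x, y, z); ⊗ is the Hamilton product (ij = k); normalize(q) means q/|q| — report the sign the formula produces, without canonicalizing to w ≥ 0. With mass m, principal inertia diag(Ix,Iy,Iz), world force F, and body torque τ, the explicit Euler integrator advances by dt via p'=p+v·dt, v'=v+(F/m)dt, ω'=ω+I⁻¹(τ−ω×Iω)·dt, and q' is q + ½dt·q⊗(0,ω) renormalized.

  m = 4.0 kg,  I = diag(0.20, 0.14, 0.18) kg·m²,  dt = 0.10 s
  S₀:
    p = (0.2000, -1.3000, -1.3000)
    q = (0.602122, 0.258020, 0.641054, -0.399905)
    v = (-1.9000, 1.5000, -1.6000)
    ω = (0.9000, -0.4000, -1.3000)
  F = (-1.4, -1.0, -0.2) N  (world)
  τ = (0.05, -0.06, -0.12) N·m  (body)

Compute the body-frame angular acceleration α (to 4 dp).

α = (0.1460, -0.2614, -0.7867)

gyro term ω×Iω = (0.0208, -0.0234, 0.0216)
(τ − ω×Iω)/I = (0.1460, -0.2614, -0.7867)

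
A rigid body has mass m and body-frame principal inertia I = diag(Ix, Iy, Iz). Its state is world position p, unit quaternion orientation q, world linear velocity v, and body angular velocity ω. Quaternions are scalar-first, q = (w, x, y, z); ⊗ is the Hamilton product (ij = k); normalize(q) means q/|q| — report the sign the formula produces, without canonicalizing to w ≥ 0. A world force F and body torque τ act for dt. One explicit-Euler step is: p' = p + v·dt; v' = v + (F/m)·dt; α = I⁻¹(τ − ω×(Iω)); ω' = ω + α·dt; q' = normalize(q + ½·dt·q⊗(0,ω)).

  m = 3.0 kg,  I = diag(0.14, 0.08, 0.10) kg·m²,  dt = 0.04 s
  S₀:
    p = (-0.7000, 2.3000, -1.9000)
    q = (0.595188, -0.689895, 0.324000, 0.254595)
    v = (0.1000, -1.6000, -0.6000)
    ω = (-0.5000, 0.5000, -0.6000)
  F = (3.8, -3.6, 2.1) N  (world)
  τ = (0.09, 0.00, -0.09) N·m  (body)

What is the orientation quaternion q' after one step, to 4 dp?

q' = (0.5880, -0.7022, 0.3191, 0.2438)

2q̇ = q⊗(0,ω) = (-0.3541905, -0.6192915, -0.2436405, -0.5400603)
q + ½dt·q⊗(0,ω), renormalized = (0.5880, -0.7022, 0.3191, 0.2438)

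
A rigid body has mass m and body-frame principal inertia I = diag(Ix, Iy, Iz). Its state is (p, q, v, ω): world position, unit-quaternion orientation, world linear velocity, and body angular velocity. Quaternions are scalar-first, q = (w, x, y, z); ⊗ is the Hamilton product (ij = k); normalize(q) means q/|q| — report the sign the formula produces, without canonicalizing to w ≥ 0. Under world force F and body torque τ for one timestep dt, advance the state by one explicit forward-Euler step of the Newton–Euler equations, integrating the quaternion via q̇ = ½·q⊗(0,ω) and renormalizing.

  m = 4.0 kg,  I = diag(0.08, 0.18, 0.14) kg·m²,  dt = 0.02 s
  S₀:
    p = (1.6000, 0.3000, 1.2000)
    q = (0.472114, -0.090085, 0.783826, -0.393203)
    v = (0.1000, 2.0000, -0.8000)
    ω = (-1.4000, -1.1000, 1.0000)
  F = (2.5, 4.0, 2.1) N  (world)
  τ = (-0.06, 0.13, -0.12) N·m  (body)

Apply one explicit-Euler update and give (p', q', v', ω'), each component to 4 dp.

linear accel F/m = (0.6250, 1.0000, 0.5250)
p' = p + v·dt = (1.6020, 0.3400, 1.1840)
v' = v + a·dt = (0.1125, 2.0200, -0.7895)
α = I⁻¹(τ − ω×Iω) = (-1.3000, 0.2556, -1.9571)
ω + α·dt = (-1.4260, -1.0949, 0.9609)
2q̇ = q⊗(0,ω) = (1.1292926, -0.3096569, 0.1212438, 1.6685639)
updated quaternion q' = (0.4833, -0.0932, 0.7849, -0.3764)

p' = (1.6020, 0.3400, 1.1840)
q' = (0.4833, -0.0932, 0.7849, -0.3764)
v' = (0.1125, 2.0200, -0.7895)
ω' = (-1.4260, -1.0949, 0.9609)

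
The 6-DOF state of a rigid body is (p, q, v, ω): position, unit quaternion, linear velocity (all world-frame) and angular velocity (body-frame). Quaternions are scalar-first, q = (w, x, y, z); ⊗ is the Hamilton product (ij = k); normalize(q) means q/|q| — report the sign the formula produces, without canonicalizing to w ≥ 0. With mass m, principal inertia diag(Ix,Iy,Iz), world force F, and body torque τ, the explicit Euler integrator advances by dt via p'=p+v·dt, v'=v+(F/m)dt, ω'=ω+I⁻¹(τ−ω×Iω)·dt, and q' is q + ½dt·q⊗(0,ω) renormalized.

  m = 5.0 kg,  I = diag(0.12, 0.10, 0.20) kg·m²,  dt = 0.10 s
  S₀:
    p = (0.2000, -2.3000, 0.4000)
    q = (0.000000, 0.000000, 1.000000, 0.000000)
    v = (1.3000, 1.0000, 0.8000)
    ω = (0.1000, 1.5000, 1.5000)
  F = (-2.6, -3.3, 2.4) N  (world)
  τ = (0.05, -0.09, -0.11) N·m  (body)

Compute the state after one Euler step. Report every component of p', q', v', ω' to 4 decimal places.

a = F/m = (-0.5200, -0.6600, 0.4800)
new position p' = (0.3300, -2.2000, 0.4800)
v + (F/m)dt = (1.2480, 0.9340, 0.8480)
precession coupling ω×(Iω) = (0.2250, -0.0120, -0.0030)
α = I⁻¹(τ − ω×Iω) = (-1.4583, -0.7800, -0.5350)
new body rate ω' = (-0.0458, 1.4220, 1.4465)
Hamilton product q⊗(0,ω) = (-1.5000000, 1.5000000, 0.0000000, -0.1000000)
q' = normalize(q + ½dt·q⊗(0,ω)) = (-0.0746, 0.0746, 0.9944, -0.0050)

p' = (0.3300, -2.2000, 0.4800)
q' = (-0.0746, 0.0746, 0.9944, -0.0050)
v' = (1.2480, 0.9340, 0.8480)
ω' = (-0.0458, 1.4220, 1.4465)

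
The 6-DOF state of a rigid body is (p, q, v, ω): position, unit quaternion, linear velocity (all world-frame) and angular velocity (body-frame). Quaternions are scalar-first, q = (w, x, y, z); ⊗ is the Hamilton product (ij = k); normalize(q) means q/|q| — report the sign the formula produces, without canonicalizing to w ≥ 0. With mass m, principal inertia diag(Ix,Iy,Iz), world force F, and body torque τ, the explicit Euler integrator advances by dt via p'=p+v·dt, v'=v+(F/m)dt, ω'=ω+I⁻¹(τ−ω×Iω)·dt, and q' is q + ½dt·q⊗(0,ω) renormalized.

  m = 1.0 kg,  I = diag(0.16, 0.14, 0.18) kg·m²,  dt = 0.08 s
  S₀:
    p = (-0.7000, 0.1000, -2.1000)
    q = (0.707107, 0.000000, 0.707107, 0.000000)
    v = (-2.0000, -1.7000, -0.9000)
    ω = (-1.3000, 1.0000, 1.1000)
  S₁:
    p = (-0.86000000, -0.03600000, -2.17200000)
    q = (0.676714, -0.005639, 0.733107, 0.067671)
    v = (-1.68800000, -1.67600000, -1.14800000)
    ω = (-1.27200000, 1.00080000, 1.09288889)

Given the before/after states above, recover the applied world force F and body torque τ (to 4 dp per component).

v₁ − v₀ = (0.31200000, 0.02400000, -0.24800000)
m·(v₁−v₀)/dt = (3.9000, 0.3000, -3.1000)
ω₁ − ω₀ = (0.02800000, 0.00080000, -0.00711111)
ω₀×(Iω₀) = (0.0440, 0.0286, 0.0260)
τ = I·(Δω/dt) + ω₀×(Iω₀) = (0.1000, 0.0300, 0.0100)

F = (3.9000, 0.3000, -3.1000)
τ = (0.1000, 0.0300, 0.0100)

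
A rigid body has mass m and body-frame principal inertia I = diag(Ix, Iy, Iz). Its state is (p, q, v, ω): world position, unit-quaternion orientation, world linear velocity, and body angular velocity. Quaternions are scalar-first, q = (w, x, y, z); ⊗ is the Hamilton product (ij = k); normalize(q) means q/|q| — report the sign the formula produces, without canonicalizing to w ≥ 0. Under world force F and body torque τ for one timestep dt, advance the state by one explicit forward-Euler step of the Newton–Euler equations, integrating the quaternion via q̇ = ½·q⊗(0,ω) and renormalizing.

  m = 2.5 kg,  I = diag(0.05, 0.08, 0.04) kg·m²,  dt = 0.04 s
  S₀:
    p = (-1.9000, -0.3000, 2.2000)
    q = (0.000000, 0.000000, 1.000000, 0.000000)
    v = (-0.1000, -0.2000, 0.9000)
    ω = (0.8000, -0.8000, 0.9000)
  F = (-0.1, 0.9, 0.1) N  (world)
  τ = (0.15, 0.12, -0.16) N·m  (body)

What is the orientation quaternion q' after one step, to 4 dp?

q' = (0.0160, 0.0180, 0.9996, -0.0160)

q⊗(0,ω) = (0.8000000, 0.9000000, 0.0000000, -0.8000000)
updated quaternion q' = (0.0160, 0.0180, 0.9996, -0.0160)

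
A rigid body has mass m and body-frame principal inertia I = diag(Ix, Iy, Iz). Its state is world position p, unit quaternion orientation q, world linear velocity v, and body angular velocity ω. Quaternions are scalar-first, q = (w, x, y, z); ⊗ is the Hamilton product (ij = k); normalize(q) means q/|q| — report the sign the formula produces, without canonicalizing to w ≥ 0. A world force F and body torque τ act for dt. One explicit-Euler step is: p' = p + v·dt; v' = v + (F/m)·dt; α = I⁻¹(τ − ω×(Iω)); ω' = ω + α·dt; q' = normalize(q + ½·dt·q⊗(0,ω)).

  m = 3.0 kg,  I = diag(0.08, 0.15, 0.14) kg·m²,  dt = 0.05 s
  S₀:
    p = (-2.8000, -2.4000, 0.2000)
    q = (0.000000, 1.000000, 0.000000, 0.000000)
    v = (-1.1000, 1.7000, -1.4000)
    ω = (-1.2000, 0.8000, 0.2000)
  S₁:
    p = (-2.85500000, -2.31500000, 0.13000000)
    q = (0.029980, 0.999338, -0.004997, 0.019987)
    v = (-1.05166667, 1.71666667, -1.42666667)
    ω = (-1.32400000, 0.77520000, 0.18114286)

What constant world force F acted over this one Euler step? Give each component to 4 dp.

F = (2.9000, 1.0000, -1.6000)

velocity change Δv = (0.04833333, 0.01666667, -0.02666667)
m·(v₁−v₀)/dt = (2.9000, 1.0000, -1.6000)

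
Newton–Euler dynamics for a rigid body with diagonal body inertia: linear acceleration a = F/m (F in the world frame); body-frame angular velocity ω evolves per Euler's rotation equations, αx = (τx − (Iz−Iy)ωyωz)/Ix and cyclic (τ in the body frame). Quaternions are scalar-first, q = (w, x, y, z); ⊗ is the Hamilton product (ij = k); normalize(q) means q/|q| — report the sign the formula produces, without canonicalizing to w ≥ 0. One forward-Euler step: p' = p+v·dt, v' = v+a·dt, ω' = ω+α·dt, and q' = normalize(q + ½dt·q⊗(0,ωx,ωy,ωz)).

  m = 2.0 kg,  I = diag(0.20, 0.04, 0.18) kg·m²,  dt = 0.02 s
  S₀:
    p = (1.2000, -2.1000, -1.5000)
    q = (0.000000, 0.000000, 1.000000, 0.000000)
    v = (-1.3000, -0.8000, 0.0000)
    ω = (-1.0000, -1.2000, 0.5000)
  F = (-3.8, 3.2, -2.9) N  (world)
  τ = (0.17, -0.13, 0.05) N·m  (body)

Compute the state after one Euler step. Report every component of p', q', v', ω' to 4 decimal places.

p' = (1.1740, -2.1160, -1.5000)
q' = (0.0120, 0.0050, 0.9999, 0.0100)
v' = (-1.3380, -0.7680, -0.0290)
ω' = (-0.9746, -1.2600, 0.5269)

gyro term ω×Iω = (-0.0840, -0.0100, -0.1920)
angular accel α = (1.2700, -3.0000, 1.3444)
ω' = ω + α·dt = (-0.9746, -1.2600, 0.5269)
2q̇ = q⊗(0,ω) = (1.2000000, 0.5000000, 0.0000000, 1.0000000)
q' = normalize(q + ½dt·q⊗(0,ω)) = (0.0120, 0.0050, 0.9999, 0.0100)
linear accel F/m = (-1.9000, 1.6000, -1.4500)
new position p' = (1.1740, -2.1160, -1.5000)
v' = v + a·dt = (-1.3380, -0.7680, -0.0290)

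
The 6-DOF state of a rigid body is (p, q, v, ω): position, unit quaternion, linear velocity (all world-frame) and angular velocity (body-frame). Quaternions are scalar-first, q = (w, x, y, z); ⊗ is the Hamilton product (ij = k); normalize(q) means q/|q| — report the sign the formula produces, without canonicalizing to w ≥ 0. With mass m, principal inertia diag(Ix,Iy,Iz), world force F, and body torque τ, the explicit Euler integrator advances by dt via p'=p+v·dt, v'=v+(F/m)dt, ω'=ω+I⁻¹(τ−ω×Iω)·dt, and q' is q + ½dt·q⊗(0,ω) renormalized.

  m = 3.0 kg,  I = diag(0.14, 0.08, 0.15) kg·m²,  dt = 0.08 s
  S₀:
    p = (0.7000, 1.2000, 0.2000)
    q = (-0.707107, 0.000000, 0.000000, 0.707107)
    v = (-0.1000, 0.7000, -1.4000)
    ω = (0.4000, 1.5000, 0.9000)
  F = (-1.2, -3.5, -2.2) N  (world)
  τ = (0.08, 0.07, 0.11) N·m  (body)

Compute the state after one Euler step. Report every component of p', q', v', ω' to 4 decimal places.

p' = (0.6920, 1.2560, 0.0880)
q' = (-0.7307, -0.0536, -0.0310, 0.6799)
v' = (-0.1320, 0.6067, -1.4587)
ω' = (0.3917, 1.5736, 0.9779)

p + v·dt = (0.6920, 1.2560, 0.0880)
new velocity v' = (-0.1320, 0.6067, -1.4587)
α = I⁻¹(τ − ω×Iω) = (-0.1036, 0.9200, 0.9733)
ω + α·dt = (0.3917, 1.5736, 0.9779)
q⊗(0,ω) = (-0.6363963, -1.3435033, -0.7778177, -0.6363963)
q + ½dt·q⊗(0,ω), renormalized = (-0.7307, -0.0536, -0.0310, 0.6799)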